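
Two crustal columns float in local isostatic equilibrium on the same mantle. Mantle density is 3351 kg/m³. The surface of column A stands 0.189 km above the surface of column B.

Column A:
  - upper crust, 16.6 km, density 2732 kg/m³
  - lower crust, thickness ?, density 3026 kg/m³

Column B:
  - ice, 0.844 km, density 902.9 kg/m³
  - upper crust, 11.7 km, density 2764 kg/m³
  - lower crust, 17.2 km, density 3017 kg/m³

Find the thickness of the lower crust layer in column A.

Take the compensation level at the base of the deeper column (depth z_c below the surface of column A) and equate Σ ρ_i t_i down to z_c; mantle fills any gap and the z_c terms cancel.
Column A: 16.6×2732 + x×3026 + (z_c − 16.6 − x)×3351
Column B: 0.189×0 + 0.844×902.9 + 11.7×2764 + 17.2×3017 + (z_c − 0.189 − 29.744)×3351
The z_c×3351 term appears on both sides and cancels. Collect the known terms of each column as K = Σ(ρt)_known − 3351 × (depth of known layers): K_A = 45351.2 − 3351×16.6 = −10275.4; K_B = 84993.2476 − 3351×(0.189 + 29.744) = −15312.2354.
Balance: K_A − x×(3351 − 3026) = K_B, so x = (K_A − K_B)/(3351 − 3026) = 5036.84/325 = 15.5 km.

15.5 km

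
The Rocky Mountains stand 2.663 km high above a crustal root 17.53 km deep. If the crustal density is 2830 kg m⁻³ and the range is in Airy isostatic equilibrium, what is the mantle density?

3260 kg m⁻³

Airy balance: ρ_c h = (ρ_m − ρ_c) r → ρ_m = ρ_c (1 + h/r).
ρ_m = 2830 × (1 + 2.663 km/17.53 km) = 3260 kg m⁻³.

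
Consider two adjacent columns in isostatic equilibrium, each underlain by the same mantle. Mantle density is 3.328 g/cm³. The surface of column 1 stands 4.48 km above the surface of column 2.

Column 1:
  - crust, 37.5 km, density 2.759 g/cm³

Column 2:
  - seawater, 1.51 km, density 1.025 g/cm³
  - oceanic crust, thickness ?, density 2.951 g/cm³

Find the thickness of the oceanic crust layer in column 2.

Take the compensation level at the base of the deeper column (depth z_c below the surface of column 1) and equate Σ ρ_i t_i down to z_c; mantle fills any gap and the z_c terms cancel.
Column 1: 37.5×2.759 + (z_c − 37.5)×3.328
Column 2: 4.48×0 + 1.51×1.025 + x×2.951 + (z_c − 4.48 − 1.51 − x)×3.328
The z_c×3.328 term appears on both sides and cancels. Collect the known terms of each column as K = Σ(ρt)_known − 3.328 × (depth of known layers): K_1 = 103.4625 − 3.328×37.5 = −21.3375; K_2 = 1.54775 − 3.328×(4.48 + 1.51) = −18.38697.
Balance: K_1 = K_2 − x×(3.328 − 2.951), so x = (K_2 − K_1)/(3.328 − 2.951) = 2.95053/0.377 = 7.83 km.

7.83 km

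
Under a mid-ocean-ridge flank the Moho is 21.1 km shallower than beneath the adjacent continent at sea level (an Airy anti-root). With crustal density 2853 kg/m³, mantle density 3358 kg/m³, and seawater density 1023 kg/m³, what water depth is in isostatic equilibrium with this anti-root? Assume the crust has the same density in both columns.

5.82 km

Replacing a thickness d of crust by seawater at the top must be balanced by replacing crust with mantle at the base: d (ρ_c − ρ_w) = a (ρ_m − ρ_c).
d = a (ρ_m − ρ_c)/(ρ_c − ρ_w) = 21.1 km × 505/1830 = 5.82 km.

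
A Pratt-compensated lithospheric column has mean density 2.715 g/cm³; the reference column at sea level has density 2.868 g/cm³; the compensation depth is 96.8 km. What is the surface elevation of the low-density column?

ρ_ref D = ρ (D + h) → h = D (ρ_ref − ρ)/ρ.
h = 96.8 km × (2.868 − 2.715)/2.715 = 5.46 km.

5.46 km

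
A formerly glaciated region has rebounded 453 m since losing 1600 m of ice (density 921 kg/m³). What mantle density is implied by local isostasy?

ρ_m = ρ_ice t / u = 921 × 1600 m/453 m = 3250 kg/m³.

3250 kg/m³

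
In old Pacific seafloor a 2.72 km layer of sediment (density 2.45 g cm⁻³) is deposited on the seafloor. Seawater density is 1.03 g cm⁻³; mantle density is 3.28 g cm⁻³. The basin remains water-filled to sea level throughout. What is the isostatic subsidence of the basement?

1.72 km

Submarine loading: the sediment displaces seawater, and the subsidence is in turn flooded, so s (ρ_m − ρ_w) = t (ρ_sed − ρ_w).
s = 2.72 km × (2.45 − 1.03) / (3.28 − 1.03) = 1.72 km.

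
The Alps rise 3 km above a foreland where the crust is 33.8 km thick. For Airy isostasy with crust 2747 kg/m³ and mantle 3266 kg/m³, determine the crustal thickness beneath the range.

Root depth r = h ρ_c / (ρ_m − ρ_c) = 3 km × 2747 / 519 = 15.88 km.
Total thickness = T + h + r = 33.8 km + 3 km + 15.88 km = 52.7 km.

52.7 km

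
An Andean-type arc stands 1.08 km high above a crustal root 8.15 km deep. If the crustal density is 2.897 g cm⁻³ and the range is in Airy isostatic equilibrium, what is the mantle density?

3.28 g cm⁻³

Airy balance: ρ_c h = (ρ_m − ρ_c) r → ρ_m = ρ_c (1 + h/r).
ρ_m = 2.897 × (1 + 1.08 km/8.15 km) = 3.28 g cm⁻³.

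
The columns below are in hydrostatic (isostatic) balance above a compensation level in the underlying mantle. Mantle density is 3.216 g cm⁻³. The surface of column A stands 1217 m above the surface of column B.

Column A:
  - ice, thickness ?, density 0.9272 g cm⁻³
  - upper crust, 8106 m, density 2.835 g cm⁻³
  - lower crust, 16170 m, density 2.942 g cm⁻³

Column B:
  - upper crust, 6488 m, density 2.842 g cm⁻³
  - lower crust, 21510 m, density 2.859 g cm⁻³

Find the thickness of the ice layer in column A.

2840 m

Take the compensation level at the base of the deeper column (depth z_c below the surface of column A) and equate Σ ρ_i t_i down to z_c; mantle fills any gap and the z_c terms cancel.
Column A: x×0.9272 + 8106×2.835 + 16170×2.942 + (z_c − 24276 − x)×3.216
Column B: 1217×0 + 6488×2.842 + 21510×2.859 + (z_c − 1217 − 27998)×3.216
The z_c×3.216 term appears on both sides and cancels. Collect the known terms of each column as K = Σ(ρt)_known − 3.216 × (depth of known layers): K_A = 70552.65 − 3.216×24276 = −7518.966; K_B = 79935.986 − 3.216×(1217 + 27998) = −14019.454.
Balance: K_A − x×(3.216 − 0.9272) = K_B, so x = (K_A − K_B)/(3.216 − 0.9272) = 6500.49/2.2888 = 2840 m.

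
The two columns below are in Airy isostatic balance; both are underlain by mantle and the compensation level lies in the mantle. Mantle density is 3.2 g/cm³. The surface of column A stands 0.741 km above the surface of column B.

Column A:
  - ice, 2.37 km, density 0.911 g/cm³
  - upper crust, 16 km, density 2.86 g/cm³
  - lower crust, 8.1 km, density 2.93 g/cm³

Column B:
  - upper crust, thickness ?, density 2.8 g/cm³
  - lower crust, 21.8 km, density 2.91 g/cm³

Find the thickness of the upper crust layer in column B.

10.9 km

Take the compensation level at the base of the deeper column (depth z_c below the surface of column A) and equate Σ ρ_i t_i down to z_c; mantle fills any gap and the z_c terms cancel.
Column A: 2.37×0.911 + 16×2.86 + 8.1×2.93 + (z_c − 26.47)×3.2
Column B: 0.741×0 + x×2.8 + 21.8×2.91 + (z_c − 0.741 − 21.8 − x)×3.2
The z_c×3.2 term appears on both sides and cancels. Collect the known terms of each column as K = Σ(ρt)_known − 3.2 × (depth of known layers): K_A = 71.65207 − 3.2×26.47 = −13.05193; K_B = 63.438 − 3.2×(0.741 + 21.8) = −8.6932.
Balance: K_A = K_B − x×(3.2 − 2.8), so x = (K_B − K_A)/(3.2 − 2.8) = 4.35873/0.4 = 10.9 km.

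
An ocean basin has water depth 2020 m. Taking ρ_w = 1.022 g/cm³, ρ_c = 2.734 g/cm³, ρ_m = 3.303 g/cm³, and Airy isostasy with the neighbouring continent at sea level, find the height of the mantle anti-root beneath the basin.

Isostatic balance requires: replacing crust with seawater at the top is compensated by replacing crust with mantle at the base: d (ρ_c − ρ_w) = a (ρ_m − ρ_c).
a = d (ρ_c − ρ_w)/(ρ_m − ρ_c) = 2020 m × 1.712/0.569 = 6080 m.

6080 m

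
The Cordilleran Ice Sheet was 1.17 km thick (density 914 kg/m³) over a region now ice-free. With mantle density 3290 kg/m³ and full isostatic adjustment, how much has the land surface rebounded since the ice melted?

Removing the load lets mantle flow back in; uplift u satisfies ρ_ice t = ρ_m u.
u = t ρ_ice/ρ_m = 1.17 km × 914/3290 = 0.325 km.

0.325 km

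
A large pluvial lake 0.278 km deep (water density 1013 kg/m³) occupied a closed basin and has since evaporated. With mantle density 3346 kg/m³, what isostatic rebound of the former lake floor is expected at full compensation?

0.0842 km

u = d ρ_w/ρ_m = 0.278 km × 1013/3346 = 0.0842 km.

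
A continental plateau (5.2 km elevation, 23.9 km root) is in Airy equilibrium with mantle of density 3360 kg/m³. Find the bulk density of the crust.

ρ_c h = (ρ_m − ρ_c) r → ρ_c (h + r) = ρ_m r → ρ_c = ρ_m r / (h + r).
ρ_c = 3360 × 23.9 km / (5.2 km + 23.9 km) = 2760 kg/m³.

2760 kg/m³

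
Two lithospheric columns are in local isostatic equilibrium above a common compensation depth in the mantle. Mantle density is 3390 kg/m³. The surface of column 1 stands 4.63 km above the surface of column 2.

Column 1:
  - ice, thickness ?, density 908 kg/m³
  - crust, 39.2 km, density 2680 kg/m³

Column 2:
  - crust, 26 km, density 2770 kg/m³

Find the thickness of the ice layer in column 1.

1.61 km

Take the compensation level at the base of the deeper column (depth z_c below the surface of column 1) and equate Σ ρ_i t_i down to z_c; mantle fills any gap and the z_c terms cancel.
Column 1: x×908 + 39.2×2680 + (z_c − 39.2 − x)×3390
Column 2: 4.63×0 + 26×2770 + (z_c − 4.63 − 26)×3390
The z_c×3390 term appears on both sides and cancels. Collect the known terms of each column as K = Σ(ρt)_known − 3390 × (depth of known layers): K_1 = 105056 − 3390×39.2 = −27832; K_2 = 72020 − 3390×(4.63 + 26) = −31815.7.
Balance: K_1 − x×(3390 − 908) = K_2, so x = (K_1 − K_2)/(3390 − 908) = 3983.7/2482 = 1.61 km.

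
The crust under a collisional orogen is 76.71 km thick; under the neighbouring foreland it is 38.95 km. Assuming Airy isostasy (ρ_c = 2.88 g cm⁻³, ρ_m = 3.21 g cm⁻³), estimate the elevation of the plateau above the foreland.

3.88 km

Excess crust Δ = 76.71 km − 38.95 km = 37.76 km, split between elevation h and root r with h + r = Δ.
Airy balance ρ_c h = (ρ_m − ρ_c) r gives r = h ρ_c/(ρ_m − ρ_c), so h (1 + ρ_c/(ρ_m − ρ_c)) = Δ, i.e. h = Δ (ρ_m − ρ_c)/ρ_m.
h = 37.76 km × 0.33/3.21 = 3.88 km.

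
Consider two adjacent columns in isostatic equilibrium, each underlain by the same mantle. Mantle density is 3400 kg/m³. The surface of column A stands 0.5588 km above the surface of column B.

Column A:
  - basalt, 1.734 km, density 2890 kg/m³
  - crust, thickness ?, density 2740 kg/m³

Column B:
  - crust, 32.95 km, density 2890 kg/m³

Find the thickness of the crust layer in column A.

27 km

Take the compensation level at the base of the deeper column (depth z_c below the surface of column A) and equate Σ ρ_i t_i down to z_c; mantle fills any gap and the z_c terms cancel.
Column A: 1.734×2890 + x×2740 + (z_c − 1.734 − x)×3400
Column B: 0.5588×0 + 32.95×2890 + (z_c − 0.5588 − 32.95)×3400
The z_c×3400 term appears on both sides and cancels. Collect the known terms of each column as K = Σ(ρt)_known − 3400 × (depth of known layers): K_A = 5011.26 − 3400×1.734 = −884.34; K_B = 95225.5 − 3400×(0.5588 + 32.95) = −18704.42.
Balance: K_A − x×(3400 − 2740) = K_B, so x = (K_A − K_B)/(3400 − 2740) = 17820.1/660 = 27 km.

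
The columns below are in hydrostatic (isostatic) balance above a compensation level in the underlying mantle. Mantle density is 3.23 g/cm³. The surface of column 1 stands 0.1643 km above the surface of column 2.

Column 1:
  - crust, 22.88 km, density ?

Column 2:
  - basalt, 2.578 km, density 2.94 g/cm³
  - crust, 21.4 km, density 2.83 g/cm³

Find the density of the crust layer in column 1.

Take the compensation level at the base of the deeper column (depth z_c below the surface of column 1) and equate Σ ρ_i t_i down to z_c; mantle fills any gap and the z_c terms cancel.
Column 1: 22.88×ρ + (z_c − 22.88)×3.23
Column 2: 0.1643×0 + 2.578×2.94 + 21.4×2.83 + (z_c − 0.1643 − 23.978)×3.23
The z_c×3.23 term appears on both sides and cancels. Collect the known terms of each column as K = Σ(ρt)_known − 3.23 × (depth of known layers): K_1 = 0 − 3.23×22.88 = −73.9024; K_2 = 68.14132 − 3.23×(0.1643 + 23.978) = −9.838309.
Balance: K_1 + 22.88×ρ = K_2, so ρ = (K_2 − K_1)/22.88 = 64.0641/22.88 = 2.8 g/cm³.

2.8 g/cm³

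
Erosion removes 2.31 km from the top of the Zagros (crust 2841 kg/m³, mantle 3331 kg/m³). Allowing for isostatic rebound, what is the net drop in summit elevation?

0.34 km

Rebound u = e ρ_c/ρ_m = 2.31 km × 2841/3331 = 1.97 km.
Net surface drop = e − u = 2.31 km − 1.97 km = e (ρ_m − ρ_c)/ρ_m = 0.34 km.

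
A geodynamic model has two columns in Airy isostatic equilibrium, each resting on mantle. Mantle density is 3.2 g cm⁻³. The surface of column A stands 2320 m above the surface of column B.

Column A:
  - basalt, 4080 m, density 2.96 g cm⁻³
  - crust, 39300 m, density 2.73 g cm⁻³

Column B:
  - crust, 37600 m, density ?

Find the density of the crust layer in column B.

Take the compensation level at the base of the deeper column (depth z_c below the surface of column A) and equate Σ ρ_i t_i down to z_c; mantle fills any gap and the z_c terms cancel.
Column A: 4080×2.96 + 39300×2.73 + (z_c − 43380)×3.2
Column B: 2320×0 + 37600×ρ + (z_c − 2320 − 37600)×3.2
The z_c×3.2 term appears on both sides and cancels. Collect the known terms of each column as K = Σ(ρt)_known − 3.2 × (depth of known layers): K_A = 119365.8 − 3.2×43380 = −19450.2; K_B = 0 − 3.2×(2320 + 37600) = −127744.
Balance: K_A = K_B + 37600×ρ, so ρ = (K_A − K_B)/37600 = 108294/37600 = 2.88 g cm⁻³.

2.88 g cm⁻³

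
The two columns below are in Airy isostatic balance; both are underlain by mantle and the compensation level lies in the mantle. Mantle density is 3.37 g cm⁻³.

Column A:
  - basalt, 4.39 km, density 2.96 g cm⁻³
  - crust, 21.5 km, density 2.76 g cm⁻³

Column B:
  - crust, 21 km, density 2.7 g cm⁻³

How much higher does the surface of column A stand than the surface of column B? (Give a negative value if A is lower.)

For any compensation level in the mantle, the mantle terms cancel and isostasy reduces to e = (Σt_A − Σt_B) − (Σ(ρt)_A − Σ(ρt)_B) / ρ_m.
Σt_A = 25.89 km; Σt_B = 21 km; Σ(ρt)_A = 72.3344; Σ(ρt)_B = 56.7 (in km·g cm⁻³).
e = (25.89 − 21) − (72.3344 − 56.7) / 3.37 = 0.251 km.

0.251 km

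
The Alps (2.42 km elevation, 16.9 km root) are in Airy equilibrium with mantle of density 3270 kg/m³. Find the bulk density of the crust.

ρ_c h = (ρ_m − ρ_c) r → ρ_c (h + r) = ρ_m r → ρ_c = ρ_m r / (h + r).
ρ_c = 3270 × 16.9 km / (2.42 km + 16.9 km) = 2860 kg/m³.

2860 kg/m³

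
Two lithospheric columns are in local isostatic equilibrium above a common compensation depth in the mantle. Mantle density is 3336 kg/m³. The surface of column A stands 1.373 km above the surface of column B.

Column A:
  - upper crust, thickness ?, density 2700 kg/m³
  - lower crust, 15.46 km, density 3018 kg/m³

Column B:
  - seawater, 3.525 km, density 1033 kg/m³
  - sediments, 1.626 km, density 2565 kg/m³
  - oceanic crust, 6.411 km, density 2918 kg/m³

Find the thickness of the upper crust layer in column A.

Take the compensation level at the base of the deeper column (depth z_c below the surface of column A) and equate Σ ρ_i t_i down to z_c; mantle fills any gap and the z_c terms cancel.
Column A: x×2700 + 15.46×3018 + (z_c − 15.46 − x)×3336
Column B: 1.373×0 + 3.525×1033 + 1.626×2565 + 6.411×2918 + (z_c − 1.373 − 11.562)×3336
The z_c×3336 term appears on both sides and cancels. Collect the known terms of each column as K = Σ(ρt)_known − 3336 × (depth of known layers): K_A = 46658.28 − 3336×15.46 = −4916.28; K_B = 26519.313 − 3336×(1.373 + 11.562) = −16631.847.
Balance: K_A − x×(3336 − 2700) = K_B, so x = (K_A − K_B)/(3336 − 2700) = 11715.6/636 = 18.4 km.

18.4 km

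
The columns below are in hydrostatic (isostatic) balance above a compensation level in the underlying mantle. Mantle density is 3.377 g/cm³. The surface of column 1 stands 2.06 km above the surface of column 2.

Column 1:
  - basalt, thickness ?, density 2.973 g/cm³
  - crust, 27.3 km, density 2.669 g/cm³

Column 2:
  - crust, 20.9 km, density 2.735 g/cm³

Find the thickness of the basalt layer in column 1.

Take the compensation level at the base of the deeper column (depth z_c below the surface of column 1) and equate Σ ρ_i t_i down to z_c; mantle fills any gap and the z_c terms cancel.
Column 1: x×2.973 + 27.3×2.669 + (z_c − 27.3 − x)×3.377
Column 2: 2.06×0 + 20.9×2.735 + (z_c − 2.06 − 20.9)×3.377
The z_c×3.377 term appears on both sides and cancels. Collect the known terms of each column as K = Σ(ρt)_known − 3.377 × (depth of known layers): K_1 = 72.8637 − 3.377×27.3 = −19.3284; K_2 = 57.1615 − 3.377×(2.06 + 20.9) = −20.37442.
Balance: K_1 − x×(3.377 − 2.973) = K_2, so x = (K_1 − K_2)/(3.377 − 2.973) = 1.04602/0.404 = 2.59 km.

2.59 km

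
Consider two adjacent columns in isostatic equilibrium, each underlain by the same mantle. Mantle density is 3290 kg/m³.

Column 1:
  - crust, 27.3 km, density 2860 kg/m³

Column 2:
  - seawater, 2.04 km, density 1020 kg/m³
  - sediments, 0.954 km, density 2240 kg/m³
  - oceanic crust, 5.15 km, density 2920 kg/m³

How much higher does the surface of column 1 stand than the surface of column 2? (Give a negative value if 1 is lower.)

1.28 km

For any compensation level in the mantle, the mantle terms cancel and isostasy reduces to e = (Σt_1 − Σt_2) − (Σ(ρt)_1 − Σ(ρt)_2) / ρ_m.
Σt_1 = 27.3 km; Σt_2 = 8.144 km; Σ(ρt)_1 = 78078; Σ(ρt)_2 = 19255.76 (in km·kg/m³).
e = (27.3 − 8.144) − (78078 − 19255.76) / 3290 = 1.28 km.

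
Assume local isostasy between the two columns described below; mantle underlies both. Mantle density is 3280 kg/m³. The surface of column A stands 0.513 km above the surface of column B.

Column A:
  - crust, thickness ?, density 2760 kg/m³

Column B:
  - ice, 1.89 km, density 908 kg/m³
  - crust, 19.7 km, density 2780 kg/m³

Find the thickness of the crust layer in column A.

Take the compensation level at the base of the deeper column (depth z_c below the surface of column A) and equate Σ ρ_i t_i down to z_c; mantle fills any gap and the z_c terms cancel.
Column A: x×2760 + (z_c − 0 − x)×3280
Column B: 0.513×0 + 1.89×908 + 19.7×2780 + (z_c − 0.513 − 21.59)×3280
The z_c×3280 term appears on both sides and cancels. Collect the known terms of each column as K = Σ(ρt)_known − 3280 × (depth of known layers): K_A = 0 − 3280×0 = 0; K_B = 56482.12 − 3280×(0.513 + 21.59) = −16015.72.
Balance: K_A − x×(3280 − 2760) = K_B, so x = (K_A − K_B)/(3280 − 2760) = 16015.7/520 = 30.8 km.

30.8 km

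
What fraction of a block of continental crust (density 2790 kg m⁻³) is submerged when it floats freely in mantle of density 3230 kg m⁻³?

86.4%

Submerged fraction = ρ_obj/ρ_fluid = 2790/3230 = 86.4%.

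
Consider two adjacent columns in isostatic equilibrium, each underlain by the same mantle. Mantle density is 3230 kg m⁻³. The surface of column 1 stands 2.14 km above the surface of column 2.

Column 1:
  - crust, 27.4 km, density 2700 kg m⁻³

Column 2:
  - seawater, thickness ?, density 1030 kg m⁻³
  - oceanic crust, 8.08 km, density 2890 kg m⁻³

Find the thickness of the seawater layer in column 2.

2.21 km

Take the compensation level at the base of the deeper column (depth z_c below the surface of column 1) and equate Σ ρ_i t_i down to z_c; mantle fills any gap and the z_c terms cancel.
Column 1: 27.4×2700 + (z_c − 27.4)×3230
Column 2: 2.14×0 + x×1030 + 8.08×2890 + (z_c − 2.14 − 8.08 − x)×3230
The z_c×3230 term appears on both sides and cancels. Collect the known terms of each column as K = Σ(ρt)_known − 3230 × (depth of known layers): K_1 = 73980 − 3230×27.4 = −14522; K_2 = 23351.2 − 3230×(2.14 + 8.08) = −9659.4.
Balance: K_1 = K_2 − x×(3230 − 1030), so x = (K_2 − K_1)/(3230 − 1030) = 4862.6/2200 = 2.21 km.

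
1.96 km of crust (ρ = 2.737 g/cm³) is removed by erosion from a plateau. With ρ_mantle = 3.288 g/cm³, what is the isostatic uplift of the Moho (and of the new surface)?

1.63 km

Unloading: uplift u = e ρ_c/ρ_m = 1.96 km × 2.737/3.288 = 1.63 km.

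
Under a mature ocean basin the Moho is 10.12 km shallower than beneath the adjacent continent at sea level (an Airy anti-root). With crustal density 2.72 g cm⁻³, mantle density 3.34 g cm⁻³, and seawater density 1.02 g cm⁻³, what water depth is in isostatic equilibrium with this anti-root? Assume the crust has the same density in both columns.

3.69 km

Replacing a thickness d of crust by seawater at the top must be balanced by replacing crust with mantle at the base: d (ρ_c − ρ_w) = a (ρ_m − ρ_c).
d = a (ρ_m − ρ_c)/(ρ_c − ρ_w) = 10.12 km × 0.62/1.7 = 3.69 km.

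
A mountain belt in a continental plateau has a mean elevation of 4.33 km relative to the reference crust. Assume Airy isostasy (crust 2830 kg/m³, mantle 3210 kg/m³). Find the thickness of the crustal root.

32.2 km

Isostatic balance requires: the weight of the topography is balanced by the buoyancy of the root, ρ_c h = (ρ_m − ρ_c) r.
r = h · ρ_c / (ρ_m − ρ_c) = 4.33 km × 2830 / (3210 − 2830) = 32.2 km.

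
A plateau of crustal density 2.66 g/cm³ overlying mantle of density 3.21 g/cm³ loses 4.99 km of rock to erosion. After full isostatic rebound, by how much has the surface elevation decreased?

Rebound u = e ρ_c/ρ_m = 4.99 km × 2.66/3.21 = 4.135 km.
Net surface drop = e − u = 4.99 km − 4.135 km = e (ρ_m − ρ_c)/ρ_m = 0.855 km.

0.855 km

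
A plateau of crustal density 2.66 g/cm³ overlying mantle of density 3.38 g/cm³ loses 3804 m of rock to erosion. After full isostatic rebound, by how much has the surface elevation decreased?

810 m

Rebound u = e ρ_c/ρ_m = 3804 m × 2.66/3.38 = 2994 m.
Net surface drop = e − u = 3804 m − 2994 m = e (ρ_m − ρ_c)/ρ_m = 810 m.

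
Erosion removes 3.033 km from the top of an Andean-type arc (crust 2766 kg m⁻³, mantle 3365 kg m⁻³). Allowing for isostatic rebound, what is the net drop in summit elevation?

0.54 km

Rebound u = e ρ_c/ρ_m = 3.033 km × 2766/3365 = 2.493 km.
Net surface drop = e − u = 3.033 km − 2.493 km = e (ρ_m − ρ_c)/ρ_m = 0.54 km.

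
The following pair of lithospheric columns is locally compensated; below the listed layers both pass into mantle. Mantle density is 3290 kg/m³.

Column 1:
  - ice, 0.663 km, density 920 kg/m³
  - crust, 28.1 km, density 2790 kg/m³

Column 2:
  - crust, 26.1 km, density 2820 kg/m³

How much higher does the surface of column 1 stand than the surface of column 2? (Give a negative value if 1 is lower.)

1.02 km

For any compensation level in the mantle, the mantle terms cancel and isostasy reduces to e = (Σt_1 − Σt_2) − (Σ(ρt)_1 − Σ(ρt)_2) / ρ_m.
Σt_1 = 28.763 km; Σt_2 = 26.1 km; Σ(ρt)_1 = 79008.96; Σ(ρt)_2 = 73602 (in km·kg/m³).
e = (28.763 − 26.1) − (79008.96 − 73602) / 3290 = 1.02 km.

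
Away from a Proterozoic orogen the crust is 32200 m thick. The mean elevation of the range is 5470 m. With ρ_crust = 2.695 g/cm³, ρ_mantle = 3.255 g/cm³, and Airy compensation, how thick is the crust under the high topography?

64000 m

Root depth r = h ρ_c / (ρ_m − ρ_c) = 5470 m × 2.695 / 0.56 = 26320 m.
Total thickness = T + h + r = 32200 m + 5470 m + 26320 m = 64000 m.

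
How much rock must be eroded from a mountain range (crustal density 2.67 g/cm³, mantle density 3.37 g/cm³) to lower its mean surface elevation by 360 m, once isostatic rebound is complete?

1730 m

Net drop Δ = e − u = e − e ρ_c/ρ_m = e (ρ_m − ρ_c)/ρ_m.
e = Δ ρ_m/(ρ_m − ρ_c) = 360 m × 3.37/0.7 = 1730 m.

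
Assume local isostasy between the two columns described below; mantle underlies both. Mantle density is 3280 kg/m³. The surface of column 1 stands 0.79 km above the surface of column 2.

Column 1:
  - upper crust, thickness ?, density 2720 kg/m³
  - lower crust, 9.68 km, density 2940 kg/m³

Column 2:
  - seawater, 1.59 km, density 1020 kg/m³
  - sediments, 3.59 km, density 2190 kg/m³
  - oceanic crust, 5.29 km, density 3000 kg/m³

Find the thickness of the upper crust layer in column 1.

Take the compensation level at the base of the deeper column (depth z_c below the surface of column 1) and equate Σ ρ_i t_i down to z_c; mantle fills any gap and the z_c terms cancel.
Column 1: x×2720 + 9.68×2940 + (z_c − 9.68 − x)×3280
Column 2: 0.79×0 + 1.59×1020 + 3.59×2190 + 5.29×3000 + (z_c − 0.79 − 10.47)×3280
The z_c×3280 term appears on both sides and cancels. Collect the known terms of each column as K = Σ(ρt)_known − 3280 × (depth of known layers): K_1 = 28459.2 − 3280×9.68 = −3291.2; K_2 = 25353.9 − 3280×(0.79 + 10.47) = −11578.9.
Balance: K_1 − x×(3280 − 2720) = K_2, so x = (K_1 − K_2)/(3280 − 2720) = 8287.7/560 = 14.8 km.

14.8 km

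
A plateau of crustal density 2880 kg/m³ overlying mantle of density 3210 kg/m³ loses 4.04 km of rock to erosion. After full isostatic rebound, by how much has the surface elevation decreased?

0.415 km

Rebound u = e ρ_c/ρ_m = 4.04 km × 2880/3210 = 3.625 km.
Net surface drop = e − u = 4.04 km − 3.625 km = e (ρ_m − ρ_c)/ρ_m = 0.415 km.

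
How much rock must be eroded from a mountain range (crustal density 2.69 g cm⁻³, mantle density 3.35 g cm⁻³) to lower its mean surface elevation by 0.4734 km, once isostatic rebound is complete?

Net drop Δ = e − u = e − e ρ_c/ρ_m = e (ρ_m − ρ_c)/ρ_m.
e = Δ ρ_m/(ρ_m − ρ_c) = 0.4734 km × 3.35/0.66 = 2.4 km.

2.4 km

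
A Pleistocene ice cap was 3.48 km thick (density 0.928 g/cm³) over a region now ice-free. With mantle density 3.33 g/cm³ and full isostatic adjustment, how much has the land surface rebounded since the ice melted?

0.97 km

Removing the load lets mantle flow back in; uplift u satisfies ρ_ice t = ρ_m u.
u = t ρ_ice/ρ_m = 3.48 km × 0.928/3.33 = 0.97 km.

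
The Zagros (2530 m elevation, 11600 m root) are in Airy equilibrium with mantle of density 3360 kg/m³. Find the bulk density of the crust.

ρ_c h = (ρ_m − ρ_c) r → ρ_c (h + r) = ρ_m r → ρ_c = ρ_m r / (h + r).
ρ_c = 3360 × 11600 m / (2530 m + 11600 m) = 2760 kg/m³.

2760 kg/m³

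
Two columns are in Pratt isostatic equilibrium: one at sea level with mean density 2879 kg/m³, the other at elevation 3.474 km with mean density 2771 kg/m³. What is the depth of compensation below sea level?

ρ_ref D = ρ (D + h) → D (ρ_ref − ρ) = ρ h.
D = ρ h/(ρ_ref − ρ) = 2771 × 3.474 km/(2879 − 2771) = 89.1 km.

89.1 km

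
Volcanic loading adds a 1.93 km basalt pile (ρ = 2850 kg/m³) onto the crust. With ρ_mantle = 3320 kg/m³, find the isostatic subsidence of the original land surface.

1.66 km

Subaerial loading: s = t ρ_load / ρ_m.
s = 1.93 km × 2850/3320 = 1.66 km.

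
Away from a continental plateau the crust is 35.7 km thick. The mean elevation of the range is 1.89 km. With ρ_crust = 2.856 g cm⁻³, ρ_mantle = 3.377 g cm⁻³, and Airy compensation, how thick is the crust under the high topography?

Root depth r = h ρ_c / (ρ_m − ρ_c) = 1.89 km × 2.856 / 0.521 = 10.36 km.
Total thickness = T + h + r = 35.7 km + 1.89 km + 10.36 km = 48 km.

48 km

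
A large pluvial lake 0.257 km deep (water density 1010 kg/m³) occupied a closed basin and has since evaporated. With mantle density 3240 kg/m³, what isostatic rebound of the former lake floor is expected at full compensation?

0.0801 km

u = d ρ_w/ρ_m = 0.257 km × 1010/3240 = 0.0801 km.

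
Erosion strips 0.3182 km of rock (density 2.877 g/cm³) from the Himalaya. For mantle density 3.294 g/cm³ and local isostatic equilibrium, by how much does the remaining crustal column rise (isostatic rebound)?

0.278 km

Unloading: uplift u = e ρ_c/ρ_m = 0.3182 km × 2.877/3.294 = 0.278 km.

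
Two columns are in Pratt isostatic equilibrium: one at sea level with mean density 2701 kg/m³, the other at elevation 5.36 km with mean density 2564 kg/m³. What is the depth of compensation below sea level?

100 km

ρ_ref D = ρ (D + h) → D (ρ_ref − ρ) = ρ h.
D = ρ h/(ρ_ref − ρ) = 2564 × 5.36 km/(2701 − 2564) = 100 km.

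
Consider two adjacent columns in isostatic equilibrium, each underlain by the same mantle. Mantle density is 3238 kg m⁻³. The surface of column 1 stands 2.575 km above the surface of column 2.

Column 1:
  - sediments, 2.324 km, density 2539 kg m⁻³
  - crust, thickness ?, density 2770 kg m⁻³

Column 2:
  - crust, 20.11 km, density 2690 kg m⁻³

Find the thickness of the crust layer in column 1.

37.9 km

Take the compensation level at the base of the deeper column (depth z_c below the surface of column 1) and equate Σ ρ_i t_i down to z_c; mantle fills any gap and the z_c terms cancel.
Column 1: 2.324×2539 + x×2770 + (z_c − 2.324 − x)×3238
Column 2: 2.575×0 + 20.11×2690 + (z_c − 2.575 − 20.11)×3238
The z_c×3238 term appears on both sides and cancels. Collect the known terms of each column as K = Σ(ρt)_known − 3238 × (depth of known layers): K_1 = 5900.636 − 3238×2.324 = −1624.476; K_2 = 54095.9 − 3238×(2.575 + 20.11) = −19358.13.
Balance: K_1 − x×(3238 − 2770) = K_2, so x = (K_1 − K_2)/(3238 − 2770) = 17733.7/468 = 37.9 km.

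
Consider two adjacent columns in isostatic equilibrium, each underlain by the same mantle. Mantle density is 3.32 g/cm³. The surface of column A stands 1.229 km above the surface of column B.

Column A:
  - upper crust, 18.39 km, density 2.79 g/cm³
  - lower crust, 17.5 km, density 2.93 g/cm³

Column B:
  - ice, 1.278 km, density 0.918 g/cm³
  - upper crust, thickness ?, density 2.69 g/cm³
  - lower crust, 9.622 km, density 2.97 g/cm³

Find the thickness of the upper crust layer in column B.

9.61 km

Take the compensation level at the base of the deeper column (depth z_c below the surface of column A) and equate Σ ρ_i t_i down to z_c; mantle fills any gap and the z_c terms cancel.
Column A: 18.39×2.79 + 17.5×2.93 + (z_c − 35.89)×3.32
Column B: 1.229×0 + 1.278×0.918 + x×2.69 + 9.622×2.97 + (z_c − 1.229 − 10.9 − x)×3.32
The z_c×3.32 term appears on both sides and cancels. Collect the known terms of each column as K = Σ(ρt)_known − 3.32 × (depth of known layers): K_A = 102.5831 − 3.32×35.89 = −16.5717; K_B = 29.750544 − 3.32×(1.229 + 10.9) = −10.517736.
Balance: K_A = K_B − x×(3.32 − 2.69), so x = (K_B − K_A)/(3.32 − 2.69) = 6.05396/0.63 = 9.61 km.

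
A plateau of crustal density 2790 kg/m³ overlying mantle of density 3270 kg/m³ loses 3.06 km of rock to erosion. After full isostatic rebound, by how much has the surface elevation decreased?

Rebound u = e ρ_c/ρ_m = 3.06 km × 2790/3270 = 2.611 km.
Net surface drop = e − u = 3.06 km − 2.611 km = e (ρ_m − ρ_c)/ρ_m = 0.449 km.

0.449 km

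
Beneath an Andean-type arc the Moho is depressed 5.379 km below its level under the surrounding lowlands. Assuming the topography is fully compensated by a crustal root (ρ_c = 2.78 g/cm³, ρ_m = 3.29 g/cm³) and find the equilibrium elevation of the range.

Balancing pressure at the compensation depth: ρ_c h = (ρ_m − ρ_c) r.
h = r (ρ_m − ρ_c) / ρ_c = 5.379 km × (3.29 − 2.78) / 2.78 = 0.987 km.

0.987 km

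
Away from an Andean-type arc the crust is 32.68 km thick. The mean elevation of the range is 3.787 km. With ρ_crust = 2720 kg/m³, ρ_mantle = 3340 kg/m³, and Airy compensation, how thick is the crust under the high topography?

Root depth r = h ρ_c / (ρ_m − ρ_c) = 3.787 km × 2720 / 620 = 16.61 km.
Total thickness = T + h + r = 32.68 km + 3.787 km + 16.61 km = 53.1 km.

53.1 km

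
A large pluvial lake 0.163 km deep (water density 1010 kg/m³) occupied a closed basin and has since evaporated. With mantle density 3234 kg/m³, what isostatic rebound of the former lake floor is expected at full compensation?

u = d ρ_w/ρ_m = 0.163 km × 1010/3234 = 0.0509 km.

0.0509 km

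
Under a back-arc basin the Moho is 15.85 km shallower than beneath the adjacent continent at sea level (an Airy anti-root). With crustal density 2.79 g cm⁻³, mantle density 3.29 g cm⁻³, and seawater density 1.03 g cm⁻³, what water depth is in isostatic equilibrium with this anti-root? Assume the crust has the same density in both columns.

Replacing a thickness d of crust by seawater at the top must be balanced by replacing crust with mantle at the base: d (ρ_c − ρ_w) = a (ρ_m − ρ_c).
d = a (ρ_m − ρ_c)/(ρ_c − ρ_w) = 15.85 km × 0.5/1.76 = 4.5 km.

4.5 km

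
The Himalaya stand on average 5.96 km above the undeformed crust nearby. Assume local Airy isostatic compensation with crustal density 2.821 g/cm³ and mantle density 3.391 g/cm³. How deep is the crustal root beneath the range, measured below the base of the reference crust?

For local isostatic compensation: the weight of the topography is balanced by the buoyancy of the root, ρ_c h = (ρ_m − ρ_c) r.
r = h · ρ_c / (ρ_m − ρ_c) = 5.96 km × 2.821 / (3.391 − 2.821) = 29.5 km.

29.5 km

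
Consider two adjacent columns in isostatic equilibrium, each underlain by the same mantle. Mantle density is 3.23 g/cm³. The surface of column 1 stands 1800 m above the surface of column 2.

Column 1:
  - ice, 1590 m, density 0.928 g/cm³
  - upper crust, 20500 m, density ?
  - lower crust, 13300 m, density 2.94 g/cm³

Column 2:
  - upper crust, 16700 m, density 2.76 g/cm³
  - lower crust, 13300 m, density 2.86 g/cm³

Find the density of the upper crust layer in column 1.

2.69 g/cm³

Take the compensation level at the base of the deeper column (depth z_c below the surface of column 1) and equate Σ ρ_i t_i down to z_c; mantle fills any gap and the z_c terms cancel.
Column 1: 1590×0.928 + 20500×ρ + 13300×2.94 + (z_c − 35390)×3.23
Column 2: 1800×0 + 16700×2.76 + 13300×2.86 + (z_c − 1800 − 30000)×3.23
The z_c×3.23 term appears on both sides and cancels. Collect the known terms of each column as K = Σ(ρt)_known − 3.23 × (depth of known layers): K_1 = 40577.52 − 3.23×35390 = −73732.18; K_2 = 84130 − 3.23×(1800 + 30000) = −18584.
Balance: K_1 + 20500×ρ = K_2, so ρ = (K_2 − K_1)/20500 = 55148.2/20500 = 2.69 g/cm³.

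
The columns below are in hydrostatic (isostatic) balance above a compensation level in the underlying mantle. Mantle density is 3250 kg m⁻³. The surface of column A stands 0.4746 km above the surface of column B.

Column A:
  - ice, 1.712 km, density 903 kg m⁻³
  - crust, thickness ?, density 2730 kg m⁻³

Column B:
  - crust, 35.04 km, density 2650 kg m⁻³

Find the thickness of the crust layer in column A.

Take the compensation level at the base of the deeper column (depth z_c below the surface of column A) and equate Σ ρ_i t_i down to z_c; mantle fills any gap and the z_c terms cancel.
Column A: 1.712×903 + x×2730 + (z_c − 1.712 − x)×3250
Column B: 0.4746×0 + 35.04×2650 + (z_c − 0.4746 − 35.04)×3250
The z_c×3250 term appears on both sides and cancels. Collect the known terms of each column as K = Σ(ρt)_known − 3250 × (depth of known layers): K_A = 1545.936 − 3250×1.712 = −4018.064; K_B = 92856 − 3250×(0.4746 + 35.04) = −22566.45.
Balance: K_A − x×(3250 − 2730) = K_B, so x = (K_A − K_B)/(3250 − 2730) = 18548.4/520 = 35.7 km.

35.7 km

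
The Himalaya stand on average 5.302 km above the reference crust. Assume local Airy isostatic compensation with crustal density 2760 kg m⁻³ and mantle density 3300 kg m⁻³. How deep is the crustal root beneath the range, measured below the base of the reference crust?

27.1 km

Equating mass per unit area of the two columns: the weight of the topography is balanced by the buoyancy of the root, ρ_c h = (ρ_m − ρ_c) r.
r = h · ρ_c / (ρ_m − ρ_c) = 5.302 km × 2760 / (3300 − 2760) = 27.1 km.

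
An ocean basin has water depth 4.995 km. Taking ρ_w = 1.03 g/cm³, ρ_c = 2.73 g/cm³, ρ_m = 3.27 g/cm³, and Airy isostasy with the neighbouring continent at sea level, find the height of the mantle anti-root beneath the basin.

Balancing pressure at the compensation depth: replacing crust with seawater at the top is compensated by replacing crust with mantle at the base: d (ρ_c − ρ_w) = a (ρ_m − ρ_c).
a = d (ρ_c − ρ_w)/(ρ_m − ρ_c) = 4.995 km × 1.7/0.54 = 15.7 km.

15.7 km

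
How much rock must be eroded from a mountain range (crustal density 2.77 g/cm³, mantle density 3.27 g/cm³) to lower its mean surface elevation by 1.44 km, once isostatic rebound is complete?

9.42 km

Net drop Δ = e − u = e − e ρ_c/ρ_m = e (ρ_m − ρ_c)/ρ_m.
e = Δ ρ_m/(ρ_m − ρ_c) = 1.44 km × 3.27/0.5 = 9.42 km.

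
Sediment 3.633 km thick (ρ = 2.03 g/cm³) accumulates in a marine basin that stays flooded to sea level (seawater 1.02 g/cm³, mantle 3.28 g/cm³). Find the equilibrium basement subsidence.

1.62 km

Submarine loading: the sediment displaces seawater, and the subsidence is in turn flooded, so s (ρ_m − ρ_w) = t (ρ_sed − ρ_w).
s = 3.633 km × (2.03 − 1.02) / (3.28 − 1.02) = 1.62 km.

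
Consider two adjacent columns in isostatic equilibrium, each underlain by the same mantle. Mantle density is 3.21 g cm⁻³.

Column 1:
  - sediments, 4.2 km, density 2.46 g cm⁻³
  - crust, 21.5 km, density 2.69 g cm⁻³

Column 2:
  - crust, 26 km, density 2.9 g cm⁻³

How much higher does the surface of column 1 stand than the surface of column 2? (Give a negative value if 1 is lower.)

1.95 km

For any compensation level in the mantle, the mantle terms cancel and isostasy reduces to e = (Σt_1 − Σt_2) − (Σ(ρt)_1 − Σ(ρt)_2) / ρ_m.
Σt_1 = 25.7 km; Σt_2 = 26 km; Σ(ρt)_1 = 68.167; Σ(ρt)_2 = 75.4 (in km·g cm⁻³).
e = (25.7 − 26) − (68.167 − 75.4) / 3.21 = 1.95 km.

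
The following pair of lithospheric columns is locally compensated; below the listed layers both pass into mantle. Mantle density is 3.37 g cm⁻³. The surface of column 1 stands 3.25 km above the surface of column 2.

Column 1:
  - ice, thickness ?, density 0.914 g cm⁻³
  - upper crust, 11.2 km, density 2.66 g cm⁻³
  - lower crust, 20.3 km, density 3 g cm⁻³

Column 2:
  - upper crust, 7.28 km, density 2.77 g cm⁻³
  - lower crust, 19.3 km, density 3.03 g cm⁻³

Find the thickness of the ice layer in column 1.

Take the compensation level at the base of the deeper column (depth z_c below the surface of column 1) and equate Σ ρ_i t_i down to z_c; mantle fills any gap and the z_c terms cancel.
Column 1: x×0.914 + 11.2×2.66 + 20.3×3 + (z_c − 31.5 − x)×3.37
Column 2: 3.25×0 + 7.28×2.77 + 19.3×3.03 + (z_c − 3.25 − 26.58)×3.37
The z_c×3.37 term appears on both sides and cancels. Collect the known terms of each column as K = Σ(ρt)_known − 3.37 × (depth of known layers): K_1 = 90.692 − 3.37×31.5 = −15.463; K_2 = 78.6446 − 3.37×(3.25 + 26.58) = −21.8825.
Balance: K_1 − x×(3.37 − 0.914) = K_2, so x = (K_1 − K_2)/(3.37 − 0.914) = 6.4195/2.456 = 2.61 km.

2.61 km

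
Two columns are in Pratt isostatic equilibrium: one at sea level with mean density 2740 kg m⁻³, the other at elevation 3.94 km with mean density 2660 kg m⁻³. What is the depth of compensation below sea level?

ρ_ref D = ρ (D + h) → D (ρ_ref − ρ) = ρ h.
D = ρ h/(ρ_ref − ρ) = 2660 × 3.94 km/(2740 − 2660) = 131 km.

131 km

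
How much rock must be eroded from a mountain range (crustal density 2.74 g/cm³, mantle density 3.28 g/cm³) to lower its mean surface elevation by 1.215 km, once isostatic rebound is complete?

7.38 km

Net drop Δ = e − u = e − e ρ_c/ρ_m = e (ρ_m − ρ_c)/ρ_m.
e = Δ ρ_m/(ρ_m − ρ_c) = 1.215 km × 3.28/0.54 = 7.38 km.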